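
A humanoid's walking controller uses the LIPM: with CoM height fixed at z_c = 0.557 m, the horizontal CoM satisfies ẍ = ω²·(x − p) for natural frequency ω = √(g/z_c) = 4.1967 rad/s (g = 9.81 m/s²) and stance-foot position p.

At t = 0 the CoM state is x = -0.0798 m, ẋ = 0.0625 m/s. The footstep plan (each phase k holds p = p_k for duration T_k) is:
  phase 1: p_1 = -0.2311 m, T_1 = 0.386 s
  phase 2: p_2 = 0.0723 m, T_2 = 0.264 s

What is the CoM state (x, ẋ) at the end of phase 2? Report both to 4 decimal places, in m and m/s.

x = 0.8387, ẋ = 3.5993

phase 1: p=-0.2311, T=0.386, ωT=1.619926, cosh=2.625315, sinh=2.427402; start (x,ẋ)=(-0.079800, 0.062500) → end (x,ẋ)=(0.202261, 1.705387)
phase 2: p=0.0723, T=0.264, ωT=1.107929, cosh=1.679161, sinh=1.348919; start (x,ẋ)=(0.202261, 1.705387) → end (x,ẋ)=(0.838677, 3.599328)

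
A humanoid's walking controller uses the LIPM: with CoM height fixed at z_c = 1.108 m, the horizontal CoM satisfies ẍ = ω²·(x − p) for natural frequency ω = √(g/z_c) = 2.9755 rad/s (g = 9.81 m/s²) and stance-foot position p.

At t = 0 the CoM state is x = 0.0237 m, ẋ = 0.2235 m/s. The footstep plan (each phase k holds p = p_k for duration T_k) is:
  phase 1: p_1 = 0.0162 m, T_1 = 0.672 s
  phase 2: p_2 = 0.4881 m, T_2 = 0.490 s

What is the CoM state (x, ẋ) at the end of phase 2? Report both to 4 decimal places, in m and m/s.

phase 1: p=0.0162, T=0.672, ωT=1.999536, cosh=3.760513, sinh=3.625115; start (x,ẋ)=(0.023700, 0.223500) → end (x,ẋ)=(0.316699, 0.921374)
phase 2: p=0.4881, T=0.490, ωT=1.457995, cosh=2.265019, sinh=2.032316; start (x,ẋ)=(0.316699, 0.921374) → end (x,ẋ)=(0.729186, 1.050438)

x = 0.7292, ẋ = 1.0504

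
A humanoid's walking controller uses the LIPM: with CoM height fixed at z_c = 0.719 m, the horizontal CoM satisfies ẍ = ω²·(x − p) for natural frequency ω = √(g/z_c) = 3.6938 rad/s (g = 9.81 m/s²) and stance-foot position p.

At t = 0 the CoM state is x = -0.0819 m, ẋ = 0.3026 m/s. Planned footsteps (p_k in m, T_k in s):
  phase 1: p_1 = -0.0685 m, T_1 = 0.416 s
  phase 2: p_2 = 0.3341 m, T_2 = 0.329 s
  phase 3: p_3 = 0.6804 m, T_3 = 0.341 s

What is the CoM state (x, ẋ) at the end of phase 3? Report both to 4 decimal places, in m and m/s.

x = -0.4960, ẋ = -3.8508

phase 1: p=-0.0685, T=0.416, ωT=1.536621, cosh=2.431981, sinh=2.216874; start (x,ẋ)=(-0.081900, 0.302600) → end (x,ẋ)=(0.080520, 0.626189)
phase 2: p=0.3341, T=0.329, ωT=1.215260, cosh=1.833902, sinh=1.537269; start (x,ẋ)=(0.080520, 0.626189) → end (x,ẋ)=(0.129664, -0.291550)
phase 3: p=0.6804, T=0.341, ωT=1.259586, cosh=1.903867, sinh=1.620095; start (x,ẋ)=(0.129664, -0.291550) → end (x,ẋ)=(-0.496002, -3.850847)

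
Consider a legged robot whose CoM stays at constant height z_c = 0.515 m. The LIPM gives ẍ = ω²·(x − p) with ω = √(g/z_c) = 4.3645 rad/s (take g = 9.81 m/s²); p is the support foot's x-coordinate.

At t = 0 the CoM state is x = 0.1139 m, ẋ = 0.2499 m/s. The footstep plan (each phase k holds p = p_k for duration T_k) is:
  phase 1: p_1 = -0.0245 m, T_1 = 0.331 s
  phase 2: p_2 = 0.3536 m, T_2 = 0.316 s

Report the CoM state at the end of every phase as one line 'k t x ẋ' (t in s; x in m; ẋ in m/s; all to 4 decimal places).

1 0.3310 0.3999 1.7688
2 0.6470 1.2051 4.1110

phase 1: p=-0.0245, T=0.331, ωT=1.444649, cosh=2.238097, sinh=2.002268; start (x,ẋ)=(0.113900, 0.249900) → end (x,ẋ)=(0.399897, 1.768764)
phase 2: p=0.3536, T=0.316, ωT=1.379182, cosh=2.111718, sinh=1.859934; start (x,ẋ)=(0.399897, 1.768764) → end (x,ẋ)=(1.205127, 4.110959)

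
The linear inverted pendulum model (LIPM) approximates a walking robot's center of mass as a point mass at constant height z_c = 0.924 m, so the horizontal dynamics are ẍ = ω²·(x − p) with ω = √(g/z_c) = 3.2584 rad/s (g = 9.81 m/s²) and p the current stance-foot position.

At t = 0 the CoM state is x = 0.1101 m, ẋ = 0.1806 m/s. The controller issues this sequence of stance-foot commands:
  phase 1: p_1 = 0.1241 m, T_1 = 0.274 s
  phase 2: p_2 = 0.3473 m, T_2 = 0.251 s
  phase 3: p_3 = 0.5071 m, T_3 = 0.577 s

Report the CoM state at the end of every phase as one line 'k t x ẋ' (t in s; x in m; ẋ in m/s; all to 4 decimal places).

phase 1: p=0.1241, T=0.274, ωT=0.892802, cosh=1.425734, sinh=1.016227; start (x,ẋ)=(0.110100, 0.180600) → end (x,ẋ)=(0.160465, 0.211130)
phase 2: p=0.3473, T=0.251, ωT=0.817858, cosh=1.353509, sinh=0.912133; start (x,ẋ)=(0.160465, 0.211130) → end (x,ẋ)=(0.153519, -0.269525)
phase 3: p=0.5071, T=0.577, ωT=1.880097, cosh=3.353357, sinh=3.200782; start (x,ẋ)=(0.153519, -0.269525) → end (x,ẋ)=(-0.943341, -4.591457)

1 0.2740 0.1605 0.2111
2 0.5250 0.1535 -0.2695
3 1.1020 -0.9433 -4.5915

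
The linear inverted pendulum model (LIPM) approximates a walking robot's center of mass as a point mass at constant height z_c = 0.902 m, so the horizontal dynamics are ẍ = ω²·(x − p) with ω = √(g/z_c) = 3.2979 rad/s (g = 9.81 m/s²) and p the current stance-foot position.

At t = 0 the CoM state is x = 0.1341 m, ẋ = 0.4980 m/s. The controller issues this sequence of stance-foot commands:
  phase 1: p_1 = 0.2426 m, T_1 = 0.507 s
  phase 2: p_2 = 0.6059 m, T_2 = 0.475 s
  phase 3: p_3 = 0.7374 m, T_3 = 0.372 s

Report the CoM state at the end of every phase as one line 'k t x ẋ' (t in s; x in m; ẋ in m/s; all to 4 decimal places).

1 0.5070 0.3314 0.4535
2 0.9820 0.2347 -0.9406
3 1.3540 -0.6381 -4.3258

phase 1: p=0.2426, T=0.507, ωT=1.672035, cosh=2.755427, sinh=2.567563; start (x,ẋ)=(0.134100, 0.498000) → end (x,ẋ)=(0.331351, 0.453472)
phase 2: p=0.6059, T=0.475, ωT=1.566502, cosh=2.499320, sinh=2.290546; start (x,ẋ)=(0.331351, 0.453472) → end (x,ẋ)=(0.234673, -0.940566)
phase 3: p=0.7374, T=0.372, ωT=1.226819, cosh=1.851794, sinh=1.558570; start (x,ẋ)=(0.234673, -0.940566) → end (x,ẋ)=(-0.638053, -4.325755)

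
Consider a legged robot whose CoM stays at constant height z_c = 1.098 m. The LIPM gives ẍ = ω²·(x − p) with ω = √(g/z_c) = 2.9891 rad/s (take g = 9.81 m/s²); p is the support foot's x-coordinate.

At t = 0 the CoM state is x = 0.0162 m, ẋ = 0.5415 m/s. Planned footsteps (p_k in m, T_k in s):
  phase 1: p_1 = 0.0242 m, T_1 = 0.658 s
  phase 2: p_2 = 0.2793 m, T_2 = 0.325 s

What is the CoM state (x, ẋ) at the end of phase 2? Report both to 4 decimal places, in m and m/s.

x = 1.5240, ẋ = 4.0390

phase 1: p=0.0242, T=0.658, ωT=1.966828, cosh=3.643933, sinh=3.504033; start (x,ẋ)=(0.016200, 0.541500) → end (x,ẋ)=(0.629833, 1.889398)
phase 2: p=0.2793, T=0.325, ωT=0.971458, cosh=1.510161, sinh=1.131631; start (x,ẋ)=(0.629833, 1.889398) → end (x,ẋ)=(1.523960, 4.038994)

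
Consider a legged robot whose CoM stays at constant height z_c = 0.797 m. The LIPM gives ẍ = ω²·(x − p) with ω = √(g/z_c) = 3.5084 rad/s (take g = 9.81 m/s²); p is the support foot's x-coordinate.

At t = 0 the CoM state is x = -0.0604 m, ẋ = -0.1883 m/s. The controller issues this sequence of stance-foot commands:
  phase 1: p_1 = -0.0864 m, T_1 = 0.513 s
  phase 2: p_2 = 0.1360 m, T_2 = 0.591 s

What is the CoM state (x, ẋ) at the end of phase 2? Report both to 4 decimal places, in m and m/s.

x = -1.4269, ẋ = -5.3911

phase 1: p=-0.0864, T=0.513, ωT=1.799809, cosh=3.106912, sinh=2.941581; start (x,ẋ)=(-0.060400, -0.188300) → end (x,ẋ)=(-0.163498, -0.316705)
phase 2: p=0.1360, T=0.591, ωT=2.073464, cosh=4.039037, sinh=3.913288; start (x,ẋ)=(-0.163498, -0.316705) → end (x,ẋ)=(-1.426940, -5.391112)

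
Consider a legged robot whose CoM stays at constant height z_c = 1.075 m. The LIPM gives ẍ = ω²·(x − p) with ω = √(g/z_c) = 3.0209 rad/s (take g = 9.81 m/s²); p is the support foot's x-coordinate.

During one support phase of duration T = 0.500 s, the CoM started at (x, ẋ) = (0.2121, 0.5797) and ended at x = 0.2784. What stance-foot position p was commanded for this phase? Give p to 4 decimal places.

p = 0.4645

ωT = 3.0209·0.500 = 1.510450; cosh(ωT) = 2.374789, sinh(ωT) = 2.153979
x(T) = p + (x₀−p)·cosh(ωT) + (ẋ₀/ω)·sinh(ωT) ⇒ p·(1 − cosh) = x(T) − x₀·cosh − (ẋ₀/ω)·sinh
numerator   = 0.2784 − (0.2121)·2.374789 − (0.5797/3.0209)·2.153979 = -0.638634
denominator = 1 − 2.374789 = -1.374789
p = -0.638634 / -1.374789 = 0.4645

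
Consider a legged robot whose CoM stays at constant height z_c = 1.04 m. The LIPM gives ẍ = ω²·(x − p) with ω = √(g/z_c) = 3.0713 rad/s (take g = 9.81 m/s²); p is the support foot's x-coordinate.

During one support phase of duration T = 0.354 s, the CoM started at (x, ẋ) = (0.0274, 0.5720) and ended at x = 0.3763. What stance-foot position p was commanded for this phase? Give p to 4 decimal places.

p = -0.1323

ωT = 3.0713·0.354 = 1.087240; cosh(ωT) = 1.651611, sinh(ωT) = 1.314466
x(T) = p + (x₀−p)·cosh(ωT) + (ẋ₀/ω)·sinh(ωT) ⇒ p·(1 − cosh) = x(T) − x₀·cosh − (ẋ₀/ω)·sinh
numerator   = 0.3763 − (0.0274)·1.651611 − (0.5720/3.0713)·1.314466 = 0.086239
denominator = 1 − 1.651611 = -0.651611
p = 0.086239 / -0.651611 = -0.1323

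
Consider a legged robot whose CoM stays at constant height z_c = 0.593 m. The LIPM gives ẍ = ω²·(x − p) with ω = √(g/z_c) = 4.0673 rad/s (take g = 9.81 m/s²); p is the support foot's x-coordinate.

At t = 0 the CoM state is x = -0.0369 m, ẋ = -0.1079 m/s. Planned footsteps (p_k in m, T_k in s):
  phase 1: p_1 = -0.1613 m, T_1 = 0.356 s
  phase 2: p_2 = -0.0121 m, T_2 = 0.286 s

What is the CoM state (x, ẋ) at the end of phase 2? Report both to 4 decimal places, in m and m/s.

phase 1: p=-0.1613, T=0.356, ωT=1.447959, cosh=2.244736, sinh=2.009686; start (x,ẋ)=(-0.036900, -0.107900) → end (x,ẋ)=(0.064631, 0.774638)
phase 2: p=-0.0121, T=0.286, ωT=1.163248, cosh=1.756390, sinh=1.443920; start (x,ẋ)=(0.064631, 0.774638) → end (x,ẋ)=(0.397671, 1.811196)

x = 0.3977, ẋ = 1.8112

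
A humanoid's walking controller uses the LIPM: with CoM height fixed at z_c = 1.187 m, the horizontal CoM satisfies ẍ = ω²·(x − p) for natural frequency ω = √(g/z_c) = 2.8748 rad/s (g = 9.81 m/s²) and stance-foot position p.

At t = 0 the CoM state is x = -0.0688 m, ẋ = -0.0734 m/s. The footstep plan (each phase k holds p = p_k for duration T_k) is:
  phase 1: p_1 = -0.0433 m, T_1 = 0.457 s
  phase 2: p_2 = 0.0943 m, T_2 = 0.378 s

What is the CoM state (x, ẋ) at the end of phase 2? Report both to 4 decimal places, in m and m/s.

x = -0.4143, ẋ = -1.3286

phase 1: p=-0.0433, T=0.457, ωT=1.313784, cosh=1.994512, sinh=1.725711; start (x,ẋ)=(-0.068800, -0.073400) → end (x,ẋ)=(-0.138221, -0.272905)
phase 2: p=0.0943, T=0.378, ωT=1.086674, cosh=1.650868, sinh=1.313531; start (x,ẋ)=(-0.138221, -0.272905) → end (x,ẋ)=(-0.414255, -1.328562)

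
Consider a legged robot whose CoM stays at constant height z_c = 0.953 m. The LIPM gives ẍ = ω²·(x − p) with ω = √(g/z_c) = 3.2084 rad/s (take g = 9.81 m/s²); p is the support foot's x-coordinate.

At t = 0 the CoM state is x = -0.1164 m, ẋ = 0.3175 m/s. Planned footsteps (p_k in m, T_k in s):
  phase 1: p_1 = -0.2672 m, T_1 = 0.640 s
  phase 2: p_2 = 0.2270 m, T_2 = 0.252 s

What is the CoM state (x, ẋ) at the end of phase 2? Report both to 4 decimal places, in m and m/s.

x = 1.7485, ẋ = 5.5784

phase 1: p=-0.2672, T=0.640, ωT=2.053376, cosh=3.961235, sinh=3.832934; start (x,ẋ)=(-0.116400, 0.317500) → end (x,ẋ)=(0.709458, 3.112168)
phase 2: p=0.2270, T=0.252, ωT=0.808517, cosh=1.345047, sinh=0.899529; start (x,ẋ)=(0.709458, 3.112168) → end (x,ẋ)=(1.748477, 5.578410)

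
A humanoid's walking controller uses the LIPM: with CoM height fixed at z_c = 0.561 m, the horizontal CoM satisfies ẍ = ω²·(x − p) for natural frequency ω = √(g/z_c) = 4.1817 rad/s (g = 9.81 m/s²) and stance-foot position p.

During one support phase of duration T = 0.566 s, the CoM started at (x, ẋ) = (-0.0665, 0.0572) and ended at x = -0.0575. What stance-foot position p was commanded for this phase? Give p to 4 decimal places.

p = -0.0520

ωT = 4.1817·0.566 = 2.366842; cosh(ωT) = 5.378721, sinh(ωT) = 5.284944
x(T) = p + (x₀−p)·cosh(ωT) + (ẋ₀/ω)·sinh(ωT) ⇒ p·(1 − cosh) = x(T) − x₀·cosh − (ẋ₀/ω)·sinh
numerator   = -0.0575 − (-0.0665)·5.378721 − (0.0572/4.1817)·5.284944 = 0.227894
denominator = 1 − 5.378721 = -4.378721
p = 0.227894 / -4.378721 = -0.0520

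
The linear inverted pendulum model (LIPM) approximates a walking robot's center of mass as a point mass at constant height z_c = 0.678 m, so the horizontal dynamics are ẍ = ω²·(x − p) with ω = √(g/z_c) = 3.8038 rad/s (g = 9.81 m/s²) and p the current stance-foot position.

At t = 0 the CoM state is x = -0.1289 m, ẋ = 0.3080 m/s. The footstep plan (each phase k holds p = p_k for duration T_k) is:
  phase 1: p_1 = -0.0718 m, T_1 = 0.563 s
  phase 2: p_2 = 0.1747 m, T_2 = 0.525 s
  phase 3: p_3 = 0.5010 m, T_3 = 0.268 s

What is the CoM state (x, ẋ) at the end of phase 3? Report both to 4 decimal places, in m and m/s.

x = -0.4584, ẋ = -3.1528

phase 1: p=-0.0718, T=0.563, ωT=2.141539, cosh=4.315003, sinh=4.197529; start (x,ẋ)=(-0.128900, 0.308000) → end (x,ẋ)=(0.021694, 0.417330)
phase 2: p=0.1747, T=0.525, ωT=1.996995, cosh=3.751314, sinh=3.615571; start (x,ẋ)=(0.021694, 0.417330) → end (x,ẋ)=(-0.002594, -0.538738)
phase 3: p=0.5010, T=0.268, ωT=1.019418, cosh=1.566194, sinh=1.205389; start (x,ẋ)=(-0.002594, -0.538738) → end (x,ẋ)=(-0.458446, -3.152774)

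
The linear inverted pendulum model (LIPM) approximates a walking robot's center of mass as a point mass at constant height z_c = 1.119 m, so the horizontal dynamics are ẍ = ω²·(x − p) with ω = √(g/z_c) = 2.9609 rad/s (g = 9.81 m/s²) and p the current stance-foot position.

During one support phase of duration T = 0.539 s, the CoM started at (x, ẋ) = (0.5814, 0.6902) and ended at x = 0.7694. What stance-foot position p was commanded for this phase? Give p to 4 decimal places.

ωT = 2.9609·0.539 = 1.595925; cosh(ωT) = 2.567806, sinh(ωT) = 2.365085
x(T) = p + (x₀−p)·cosh(ωT) + (ẋ₀/ω)·sinh(ωT) ⇒ p·(1 − cosh) = x(T) − x₀·cosh − (ẋ₀/ω)·sinh
numerator   = 0.7694 − (0.5814)·2.567806 − (0.6902/2.9609)·2.365085 = -1.274835
denominator = 1 − 2.567806 = -1.567806
p = -1.274835 / -1.567806 = 0.8131

p = 0.8131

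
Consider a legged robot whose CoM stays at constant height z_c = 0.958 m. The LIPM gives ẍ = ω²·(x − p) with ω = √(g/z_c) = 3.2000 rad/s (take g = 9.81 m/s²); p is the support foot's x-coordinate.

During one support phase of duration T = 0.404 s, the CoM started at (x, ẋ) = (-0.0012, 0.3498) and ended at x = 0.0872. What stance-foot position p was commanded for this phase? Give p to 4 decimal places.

p = 0.0986

ωT = 3.2000·0.404 = 1.292800; cosh(ωT) = 1.958737, sinh(ωT) = 1.684236
x(T) = p + (x₀−p)·cosh(ωT) + (ẋ₀/ω)·sinh(ωT) ⇒ p·(1 − cosh) = x(T) − x₀·cosh − (ẋ₀/ω)·sinh
numerator   = 0.0872 − (-0.0012)·1.958737 − (0.3498/3.2000)·1.684236 = -0.094558
denominator = 1 − 1.958737 = -0.958737
p = -0.094558 / -0.958737 = 0.0986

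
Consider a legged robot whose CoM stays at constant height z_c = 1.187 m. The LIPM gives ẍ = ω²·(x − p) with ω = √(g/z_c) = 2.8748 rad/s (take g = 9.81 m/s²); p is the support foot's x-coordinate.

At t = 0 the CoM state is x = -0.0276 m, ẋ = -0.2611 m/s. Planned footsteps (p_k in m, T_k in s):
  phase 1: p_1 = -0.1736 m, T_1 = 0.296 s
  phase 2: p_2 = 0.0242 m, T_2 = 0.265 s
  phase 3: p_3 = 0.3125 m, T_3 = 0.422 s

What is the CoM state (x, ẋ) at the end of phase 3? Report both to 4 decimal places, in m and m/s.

x = -0.4691, ẋ = -1.9621

phase 1: p=-0.1736, T=0.296, ωT=0.850941, cosh=1.384431, sinh=0.957418; start (x,ẋ)=(-0.027600, -0.261100) → end (x,ẋ)=(-0.058429, 0.040373)
phase 2: p=0.0242, T=0.265, ωT=0.761822, cosh=1.304495, sinh=0.837680; start (x,ẋ)=(-0.058429, 0.040373) → end (x,ẋ)=(-0.071825, -0.146318)
phase 3: p=0.3125, T=0.422, ωT=1.213166, cosh=1.830686, sinh=1.533431; start (x,ẋ)=(-0.071825, -0.146318) → end (x,ẋ)=(-0.469126, -1.962087)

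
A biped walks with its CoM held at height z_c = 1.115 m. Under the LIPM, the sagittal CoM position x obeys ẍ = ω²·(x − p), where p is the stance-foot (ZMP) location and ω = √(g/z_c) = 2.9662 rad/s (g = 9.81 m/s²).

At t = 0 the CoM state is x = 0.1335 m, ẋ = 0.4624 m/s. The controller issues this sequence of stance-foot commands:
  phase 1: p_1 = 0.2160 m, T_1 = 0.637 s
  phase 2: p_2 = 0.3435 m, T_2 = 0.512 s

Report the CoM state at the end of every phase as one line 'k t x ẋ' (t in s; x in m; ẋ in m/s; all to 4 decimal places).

phase 1: p=0.2160, T=0.637, ωT=1.889469, cosh=3.383505, sinh=3.232353; start (x,ẋ)=(0.133500, 0.462400) → end (x,ẋ)=(0.440751, 0.773539)
phase 2: p=0.3435, T=0.512, ωT=1.518694, cosh=2.392629, sinh=2.173631; start (x,ẋ)=(0.440751, 0.773539) → end (x,ẋ)=(1.143035, 2.477811)

1 0.6370 0.4408 0.7735
2 1.1490 1.1430 2.4778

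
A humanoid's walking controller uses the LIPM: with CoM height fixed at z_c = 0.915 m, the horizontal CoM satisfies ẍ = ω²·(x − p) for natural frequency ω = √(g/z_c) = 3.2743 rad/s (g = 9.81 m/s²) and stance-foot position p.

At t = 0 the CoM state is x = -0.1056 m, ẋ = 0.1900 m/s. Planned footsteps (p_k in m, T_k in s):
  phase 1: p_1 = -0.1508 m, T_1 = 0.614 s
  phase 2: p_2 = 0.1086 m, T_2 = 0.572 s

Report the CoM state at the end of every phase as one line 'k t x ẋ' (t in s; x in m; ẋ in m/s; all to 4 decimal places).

phase 1: p=-0.1508, T=0.614, ωT=2.010420, cosh=3.800193, sinh=3.666261; start (x,ẋ)=(-0.105600, 0.190000) → end (x,ẋ)=(0.233713, 1.264637)
phase 2: p=0.1086, T=0.572, ωT=1.872900, cosh=3.330407, sinh=3.176730; start (x,ẋ)=(0.233713, 1.264637) → end (x,ẋ)=(1.752231, 5.513132)

1 0.6140 0.2337 1.2646
2 1.1860 1.7522 5.5131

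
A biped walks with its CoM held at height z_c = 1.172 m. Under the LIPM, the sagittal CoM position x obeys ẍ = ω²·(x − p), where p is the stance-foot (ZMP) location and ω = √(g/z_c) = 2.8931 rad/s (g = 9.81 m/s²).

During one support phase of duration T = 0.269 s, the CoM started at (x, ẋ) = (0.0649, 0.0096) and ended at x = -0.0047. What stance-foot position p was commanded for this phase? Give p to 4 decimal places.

p = 0.2924

ωT = 2.8931·0.269 = 0.778244; cosh(ωT) = 1.318428, sinh(ωT) = 0.859217
x(T) = p + (x₀−p)·cosh(ωT) + (ẋ₀/ω)·sinh(ωT) ⇒ p·(1 − cosh) = x(T) − x₀·cosh − (ẋ₀/ω)·sinh
numerator   = -0.0047 − (0.0649)·1.318428 − (0.0096/2.8931)·0.859217 = -0.093117
denominator = 1 − 1.318428 = -0.318428
p = -0.093117 / -0.318428 = 0.2924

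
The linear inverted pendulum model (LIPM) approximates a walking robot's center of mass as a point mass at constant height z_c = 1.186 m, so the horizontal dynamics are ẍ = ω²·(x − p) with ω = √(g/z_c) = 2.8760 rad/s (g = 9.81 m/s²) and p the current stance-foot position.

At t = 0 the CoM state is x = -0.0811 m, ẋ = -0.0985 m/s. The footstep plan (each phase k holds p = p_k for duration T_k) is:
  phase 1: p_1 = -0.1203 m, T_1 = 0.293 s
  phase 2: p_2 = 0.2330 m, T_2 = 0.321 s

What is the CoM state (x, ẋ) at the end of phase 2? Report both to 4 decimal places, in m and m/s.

phase 1: p=-0.1203, T=0.293, ωT=0.842668, cosh=1.376558, sinh=0.945998; start (x,ẋ)=(-0.081100, -0.098500) → end (x,ẋ)=(-0.098738, -0.028940)
phase 2: p=0.2330, T=0.321, ωT=0.923196, cosh=1.457285, sinh=1.060038; start (x,ẋ)=(-0.098738, -0.028940) → end (x,ẋ)=(-0.261104, -1.053534)

x = -0.2611, ẋ = -1.0535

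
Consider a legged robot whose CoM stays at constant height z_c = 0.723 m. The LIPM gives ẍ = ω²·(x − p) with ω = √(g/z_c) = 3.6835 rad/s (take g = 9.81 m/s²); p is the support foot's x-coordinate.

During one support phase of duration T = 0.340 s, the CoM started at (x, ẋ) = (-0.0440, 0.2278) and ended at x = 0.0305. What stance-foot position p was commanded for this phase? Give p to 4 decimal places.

ωT = 3.6835·0.340 = 1.252390; cosh(ωT) = 1.892258, sinh(ωT) = 1.606437
x(T) = p + (x₀−p)·cosh(ωT) + (ẋ₀/ω)·sinh(ωT) ⇒ p·(1 − cosh) = x(T) − x₀·cosh − (ẋ₀/ω)·sinh
numerator   = 0.0305 − (-0.0440)·1.892258 − (0.2278/3.6835)·1.606437 = 0.014412
denominator = 1 − 1.892258 = -0.892258
p = 0.014412 / -0.892258 = -0.0162

p = -0.0162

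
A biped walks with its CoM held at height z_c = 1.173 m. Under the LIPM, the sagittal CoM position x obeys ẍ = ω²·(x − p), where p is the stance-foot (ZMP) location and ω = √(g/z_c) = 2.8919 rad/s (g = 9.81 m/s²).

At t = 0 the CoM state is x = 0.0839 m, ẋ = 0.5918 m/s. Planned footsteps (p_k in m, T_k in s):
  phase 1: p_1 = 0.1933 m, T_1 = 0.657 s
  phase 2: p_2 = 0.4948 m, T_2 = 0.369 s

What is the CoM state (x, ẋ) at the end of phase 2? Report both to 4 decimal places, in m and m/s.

phase 1: p=0.1933, T=0.657, ωT=1.899978, cosh=3.417661, sinh=3.268089; start (x,ẋ)=(0.083900, 0.591800) → end (x,ẋ)=(0.488191, 0.988634)
phase 2: p=0.4948, T=0.369, ωT=1.067111, cosh=1.625485, sinh=1.281484; start (x,ẋ)=(0.488191, 0.988634) → end (x,ẋ)=(0.922150, 1.582518)

x = 0.9221, ẋ = 1.5825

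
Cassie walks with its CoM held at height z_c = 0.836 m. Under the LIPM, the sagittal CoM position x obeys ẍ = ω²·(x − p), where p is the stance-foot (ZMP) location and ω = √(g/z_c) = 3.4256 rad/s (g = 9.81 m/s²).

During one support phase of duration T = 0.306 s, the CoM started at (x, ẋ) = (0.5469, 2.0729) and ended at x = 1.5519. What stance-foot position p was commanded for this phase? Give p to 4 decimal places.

p = 0.1347

ωT = 3.4256·0.306 = 1.048234; cosh(ωT) = 1.601582, sinh(ωT) = 1.251026
x(T) = p + (x₀−p)·cosh(ωT) + (ẋ₀/ω)·sinh(ωT) ⇒ p·(1 − cosh) = x(T) − x₀·cosh − (ẋ₀/ω)·sinh
numerator   = 1.5519 − (0.5469)·1.601582 − (2.0729/3.4256)·1.251026 = -0.081026
denominator = 1 − 1.601582 = -0.601582
p = -0.081026 / -0.601582 = 0.1347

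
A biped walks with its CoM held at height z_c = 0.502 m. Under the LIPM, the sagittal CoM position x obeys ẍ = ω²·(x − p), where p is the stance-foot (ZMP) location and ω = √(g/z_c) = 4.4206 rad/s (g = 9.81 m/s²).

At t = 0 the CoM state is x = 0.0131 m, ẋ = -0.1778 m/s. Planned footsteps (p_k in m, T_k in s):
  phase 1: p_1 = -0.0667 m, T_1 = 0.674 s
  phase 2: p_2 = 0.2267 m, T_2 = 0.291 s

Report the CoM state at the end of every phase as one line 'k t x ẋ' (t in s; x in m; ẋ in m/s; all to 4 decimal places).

phase 1: p=-0.0667, T=0.674, ωT=2.979484, cosh=9.864244, sinh=9.813425; start (x,ẋ)=(0.013100, -0.177800) → end (x,ẋ)=(0.325763, 1.707959)
phase 2: p=0.2267, T=0.291, ωT=1.286395, cosh=1.947989, sinh=1.671724; start (x,ẋ)=(0.325763, 1.707959) → end (x,ẋ)=(1.065567, 4.059163)

1 0.6740 0.3258 1.7080
2 0.9650 1.0656 4.0592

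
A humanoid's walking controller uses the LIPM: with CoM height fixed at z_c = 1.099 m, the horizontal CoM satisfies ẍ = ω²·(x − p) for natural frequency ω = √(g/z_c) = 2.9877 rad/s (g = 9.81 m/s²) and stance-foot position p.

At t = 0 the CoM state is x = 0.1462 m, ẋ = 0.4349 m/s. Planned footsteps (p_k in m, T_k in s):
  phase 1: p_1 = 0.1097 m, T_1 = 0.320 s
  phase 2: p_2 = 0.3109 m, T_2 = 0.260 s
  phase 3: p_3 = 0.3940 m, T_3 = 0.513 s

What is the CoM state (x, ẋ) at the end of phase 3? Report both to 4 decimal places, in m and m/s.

x = 1.5521, ẋ = 3.5859

phase 1: p=0.1097, T=0.320, ωT=0.956064, cosh=1.492920, sinh=1.108517; start (x,ẋ)=(0.146200, 0.434900) → end (x,ẋ)=(0.325551, 0.770156)
phase 2: p=0.3109, T=0.260, ωT=0.776802, cosh=1.317191, sinh=0.857316; start (x,ẋ)=(0.325551, 0.770156) → end (x,ẋ)=(0.551194, 1.051970)
phase 3: p=0.3940, T=0.513, ωT=1.532690, cosh=2.423285, sinh=2.207331; start (x,ẋ)=(0.551194, 1.051970) → end (x,ẋ)=(1.552127, 3.585890)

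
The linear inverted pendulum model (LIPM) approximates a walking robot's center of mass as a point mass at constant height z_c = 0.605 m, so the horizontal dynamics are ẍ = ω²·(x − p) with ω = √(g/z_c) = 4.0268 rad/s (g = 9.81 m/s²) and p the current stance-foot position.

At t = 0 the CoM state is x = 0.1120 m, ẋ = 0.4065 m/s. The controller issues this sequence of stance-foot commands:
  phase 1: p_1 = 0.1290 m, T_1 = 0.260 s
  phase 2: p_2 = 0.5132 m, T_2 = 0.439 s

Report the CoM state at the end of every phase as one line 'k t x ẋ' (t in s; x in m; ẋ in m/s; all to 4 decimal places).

phase 1: p=0.1290, T=0.260, ωT=1.046968, cosh=1.600000, sinh=1.249000; start (x,ẋ)=(0.112000, 0.406500) → end (x,ẋ)=(0.227885, 0.564899)
phase 2: p=0.5132, T=0.439, ωT=1.767765, cosh=3.014231, sinh=2.843517; start (x,ẋ)=(0.227885, 0.564899) → end (x,ẋ)=(0.052097, -1.564201)

1 0.2600 0.2279 0.5649
2 0.6990 0.0521 -1.5642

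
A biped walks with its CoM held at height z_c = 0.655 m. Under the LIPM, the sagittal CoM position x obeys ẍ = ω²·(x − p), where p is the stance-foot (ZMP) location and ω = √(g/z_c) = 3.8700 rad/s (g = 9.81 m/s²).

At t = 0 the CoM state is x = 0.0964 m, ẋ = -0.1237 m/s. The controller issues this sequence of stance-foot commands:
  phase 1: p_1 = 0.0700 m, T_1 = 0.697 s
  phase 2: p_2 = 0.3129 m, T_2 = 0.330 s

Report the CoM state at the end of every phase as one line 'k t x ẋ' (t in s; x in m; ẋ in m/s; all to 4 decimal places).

1 0.6970 0.0307 -0.1674
2 1.0270 -0.3040 -2.1296

phase 1: p=0.0700, T=0.697, ωT=2.697390, cosh=7.454164, sinh=7.386783; start (x,ẋ)=(0.096400, -0.123700) → end (x,ẋ)=(0.030680, -0.167387)
phase 2: p=0.3129, T=0.330, ωT=1.277100, cosh=1.932535, sinh=1.653690; start (x,ẋ)=(0.030680, -0.167387) → end (x,ẋ)=(-0.304026, -2.129627)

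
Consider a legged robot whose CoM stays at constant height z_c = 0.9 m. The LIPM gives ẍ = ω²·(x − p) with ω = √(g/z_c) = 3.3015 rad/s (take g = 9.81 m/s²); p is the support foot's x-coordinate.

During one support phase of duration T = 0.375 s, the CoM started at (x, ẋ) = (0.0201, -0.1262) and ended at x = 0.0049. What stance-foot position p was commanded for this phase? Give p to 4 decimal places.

p = -0.0319

ωT = 3.3015·0.375 = 1.238062; cosh(ωT) = 1.869435, sinh(ωT) = 1.579490
x(T) = p + (x₀−p)·cosh(ωT) + (ẋ₀/ω)·sinh(ωT) ⇒ p·(1 − cosh) = x(T) − x₀·cosh − (ẋ₀/ω)·sinh
numerator   = 0.0049 − (0.0201)·1.869435 − (-0.1262/3.3015)·1.579490 = 0.027700
denominator = 1 − 1.869435 = -0.869435
p = 0.027700 / -0.869435 = -0.0319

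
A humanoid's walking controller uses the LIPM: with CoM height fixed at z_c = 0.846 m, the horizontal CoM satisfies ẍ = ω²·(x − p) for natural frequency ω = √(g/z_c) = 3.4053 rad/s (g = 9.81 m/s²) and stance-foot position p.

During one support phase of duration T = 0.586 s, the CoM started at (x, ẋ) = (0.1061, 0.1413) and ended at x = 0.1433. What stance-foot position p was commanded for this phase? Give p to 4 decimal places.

p = 0.1471

ωT = 3.4053·0.586 = 1.995506; cosh(ωT) = 3.745934, sinh(ωT) = 3.609989
x(T) = p + (x₀−p)·cosh(ωT) + (ẋ₀/ω)·sinh(ωT) ⇒ p·(1 − cosh) = x(T) − x₀·cosh − (ẋ₀/ω)·sinh
numerator   = 0.1433 − (0.1061)·3.745934 − (0.1413/3.4053)·3.609989 = -0.403937
denominator = 1 − 3.745934 = -2.745934
p = -0.403937 / -2.745934 = 0.1471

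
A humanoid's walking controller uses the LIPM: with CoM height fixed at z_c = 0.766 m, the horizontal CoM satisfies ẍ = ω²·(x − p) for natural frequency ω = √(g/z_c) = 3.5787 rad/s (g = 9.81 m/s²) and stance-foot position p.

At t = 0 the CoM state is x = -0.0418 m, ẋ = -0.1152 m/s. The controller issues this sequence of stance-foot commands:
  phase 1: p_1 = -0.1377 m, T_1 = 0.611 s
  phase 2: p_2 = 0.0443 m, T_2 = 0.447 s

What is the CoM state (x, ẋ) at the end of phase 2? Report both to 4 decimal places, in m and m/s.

x = 0.9813, ẋ = 3.4744

phase 1: p=-0.1377, T=0.611, ωT=2.186586, cosh=4.508529, sinh=4.396229; start (x,ẋ)=(-0.041800, -0.115200) → end (x,ẋ)=(0.153151, 0.989392)
phase 2: p=0.0443, T=0.447, ωT=1.599679, cosh=2.576702, sinh=2.374740; start (x,ẋ)=(0.153151, 0.989392) → end (x,ẋ)=(0.981314, 3.474438)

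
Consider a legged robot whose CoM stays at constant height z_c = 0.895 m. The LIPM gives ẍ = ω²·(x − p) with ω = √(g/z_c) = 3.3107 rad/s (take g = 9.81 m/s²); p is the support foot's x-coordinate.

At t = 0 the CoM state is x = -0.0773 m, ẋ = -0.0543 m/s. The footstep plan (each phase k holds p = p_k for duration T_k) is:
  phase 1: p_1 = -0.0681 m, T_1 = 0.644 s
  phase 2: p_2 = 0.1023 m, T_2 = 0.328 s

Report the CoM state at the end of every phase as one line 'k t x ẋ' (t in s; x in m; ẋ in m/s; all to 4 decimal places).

1 0.6440 -0.1756 -0.3588
2 0.9720 -0.4984 -1.7993

phase 1: p=-0.0681, T=0.644, ωT=2.132091, cosh=4.275534, sinh=4.156945; start (x,ẋ)=(-0.077300, -0.054300) → end (x,ẋ)=(-0.175614, -0.358776)
phase 2: p=0.1023, T=0.328, ωT=1.085910, cosh=1.649864, sinh=1.312269; start (x,ẋ)=(-0.175614, -0.358776) → end (x,ẋ)=(-0.498430, -1.799339)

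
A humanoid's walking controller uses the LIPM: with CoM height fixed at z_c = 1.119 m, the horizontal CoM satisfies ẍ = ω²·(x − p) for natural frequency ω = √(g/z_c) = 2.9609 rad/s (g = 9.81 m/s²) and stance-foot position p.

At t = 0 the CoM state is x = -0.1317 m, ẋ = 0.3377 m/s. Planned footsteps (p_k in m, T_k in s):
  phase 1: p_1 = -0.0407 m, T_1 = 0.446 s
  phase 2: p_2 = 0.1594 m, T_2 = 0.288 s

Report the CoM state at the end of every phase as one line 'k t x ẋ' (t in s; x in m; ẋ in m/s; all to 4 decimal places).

1 0.4460 -0.0249 0.2089
2 0.7340 -0.0284 -0.2343

phase 1: p=-0.0407, T=0.446, ωT=1.320561, cosh=2.006254, sinh=1.739269; start (x,ẋ)=(-0.131700, 0.337700) → end (x,ẋ)=(-0.024900, 0.208880)
phase 2: p=0.1594, T=0.288, ωT=0.852739, cosh=1.386155, sinh=0.959909; start (x,ẋ)=(-0.024900, 0.208880) → end (x,ẋ)=(-0.028350, -0.234276)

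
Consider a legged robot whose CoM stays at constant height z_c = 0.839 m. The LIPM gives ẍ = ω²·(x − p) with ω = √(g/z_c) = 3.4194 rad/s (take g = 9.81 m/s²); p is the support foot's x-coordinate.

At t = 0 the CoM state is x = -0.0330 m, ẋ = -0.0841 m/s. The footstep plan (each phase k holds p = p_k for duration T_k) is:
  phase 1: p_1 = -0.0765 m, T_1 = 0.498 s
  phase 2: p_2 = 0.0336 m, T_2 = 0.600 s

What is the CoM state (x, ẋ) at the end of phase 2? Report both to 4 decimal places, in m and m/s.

x = 0.0027, ẋ = -0.0626

phase 1: p=-0.0765, T=0.498, ωT=1.702861, cosh=2.835897, sinh=2.653735; start (x,ẋ)=(-0.033000, -0.084100) → end (x,ẋ)=(-0.018407, 0.156228)
phase 2: p=0.0336, T=0.600, ωT=2.051640, cosh=3.954587, sinh=3.826063; start (x,ẋ)=(-0.018407, 0.156228) → end (x,ẋ)=(0.002742, -0.062582)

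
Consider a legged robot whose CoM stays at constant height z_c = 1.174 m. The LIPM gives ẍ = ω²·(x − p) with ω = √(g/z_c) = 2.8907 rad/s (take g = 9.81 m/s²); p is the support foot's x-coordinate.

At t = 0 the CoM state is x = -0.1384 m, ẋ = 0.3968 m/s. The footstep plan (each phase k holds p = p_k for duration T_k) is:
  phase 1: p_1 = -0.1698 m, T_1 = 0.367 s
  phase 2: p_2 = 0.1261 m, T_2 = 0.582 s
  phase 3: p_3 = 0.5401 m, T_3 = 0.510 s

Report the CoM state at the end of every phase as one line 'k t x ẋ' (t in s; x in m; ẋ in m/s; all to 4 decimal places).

1 0.3670 0.0555 0.7572
2 0.9490 0.6098 1.5770
3 1.4590 1.8293 4.0416

phase 1: p=-0.1698, T=0.367, ωT=1.060887, cosh=1.617540, sinh=1.271392; start (x,ẋ)=(-0.138400, 0.396800) → end (x,ẋ)=(0.055512, 0.757242)
phase 2: p=0.1261, T=0.582, ωT=1.682387, cosh=2.782155, sinh=2.596226; start (x,ẋ)=(0.055512, 0.757242) → end (x,ẋ)=(0.609815, 1.577007)
phase 3: p=0.5401, T=0.510, ωT=1.474257, cosh=2.298369, sinh=2.069420; start (x,ẋ)=(0.609815, 1.577007) → end (x,ẋ)=(1.829292, 4.041582)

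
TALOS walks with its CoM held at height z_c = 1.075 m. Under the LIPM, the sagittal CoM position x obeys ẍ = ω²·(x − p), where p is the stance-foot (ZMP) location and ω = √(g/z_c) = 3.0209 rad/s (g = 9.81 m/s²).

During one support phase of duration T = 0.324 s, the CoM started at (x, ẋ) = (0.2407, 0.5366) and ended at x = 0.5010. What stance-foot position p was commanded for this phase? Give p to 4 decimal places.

p = 0.1301

ωT = 3.0209·0.324 = 0.978772; cosh(ωT) = 1.518479, sinh(ωT) = 1.142706
x(T) = p + (x₀−p)·cosh(ωT) + (ẋ₀/ω)·sinh(ωT) ⇒ p·(1 − cosh) = x(T) − x₀·cosh − (ẋ₀/ω)·sinh
numerator   = 0.5010 − (0.2407)·1.518479 − (0.5366/3.0209)·1.142706 = -0.067476
denominator = 1 − 1.518479 = -0.518479
p = -0.067476 / -0.518479 = 0.1301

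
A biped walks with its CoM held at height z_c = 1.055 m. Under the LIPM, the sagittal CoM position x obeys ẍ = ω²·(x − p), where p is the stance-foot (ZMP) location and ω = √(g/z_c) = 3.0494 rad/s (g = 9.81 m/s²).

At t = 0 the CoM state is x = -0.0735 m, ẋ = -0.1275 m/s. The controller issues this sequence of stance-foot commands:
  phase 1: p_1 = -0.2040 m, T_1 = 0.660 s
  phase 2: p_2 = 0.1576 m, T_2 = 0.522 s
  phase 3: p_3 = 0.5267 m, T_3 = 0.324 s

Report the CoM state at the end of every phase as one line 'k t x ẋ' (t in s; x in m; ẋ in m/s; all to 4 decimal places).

phase 1: p=-0.2040, T=0.660, ωT=2.012604, cosh=3.808209, sinh=3.674568; start (x,ẋ)=(-0.073500, -0.127500) → end (x,ẋ)=(0.139332, 0.976736)
phase 2: p=0.1576, T=0.522, ωT=1.591787, cosh=2.558040, sinh=2.354479; start (x,ẋ)=(0.139332, 0.976736) → end (x,ẋ)=(0.865019, 2.367370)
phase 3: p=0.5267, T=0.324, ωT=0.988006, cosh=1.529095, sinh=1.156777; start (x,ẋ)=(0.865019, 2.367370) → end (x,ẋ)=(1.942074, 4.813347)

1 0.6600 0.1393 0.9767
2 1.1820 0.8650 2.3674
3 1.5060 1.9421 4.8133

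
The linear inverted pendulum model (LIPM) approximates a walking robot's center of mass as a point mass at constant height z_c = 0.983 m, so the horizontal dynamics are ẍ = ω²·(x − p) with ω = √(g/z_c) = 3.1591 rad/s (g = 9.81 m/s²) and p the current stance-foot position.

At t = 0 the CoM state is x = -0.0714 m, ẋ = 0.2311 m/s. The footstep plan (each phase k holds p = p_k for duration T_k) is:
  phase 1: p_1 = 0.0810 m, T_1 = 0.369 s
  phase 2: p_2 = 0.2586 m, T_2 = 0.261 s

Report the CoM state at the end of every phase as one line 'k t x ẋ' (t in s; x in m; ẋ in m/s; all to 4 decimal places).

1 0.3690 -0.0813 -0.2905
2 0.6300 -0.2882 -1.3841

phase 1: p=0.0810, T=0.369, ωT=1.165708, cosh=1.759948, sinh=1.448246; start (x,ẋ)=(-0.071400, 0.231100) → end (x,ẋ)=(-0.081271, -0.290529)
phase 2: p=0.2586, T=0.261, ωT=0.824525, cosh=1.359620, sinh=0.921177; start (x,ẋ)=(-0.081271, -0.290529) → end (x,ẋ)=(-0.288213, -1.384066)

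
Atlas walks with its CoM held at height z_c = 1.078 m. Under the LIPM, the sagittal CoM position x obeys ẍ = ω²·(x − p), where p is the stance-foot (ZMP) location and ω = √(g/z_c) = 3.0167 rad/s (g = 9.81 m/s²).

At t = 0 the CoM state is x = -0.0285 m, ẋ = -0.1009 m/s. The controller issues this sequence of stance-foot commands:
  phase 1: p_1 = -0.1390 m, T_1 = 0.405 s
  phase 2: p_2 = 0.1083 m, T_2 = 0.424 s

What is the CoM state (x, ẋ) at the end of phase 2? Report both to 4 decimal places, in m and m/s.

x = 0.1052, ẋ = 0.1627

phase 1: p=-0.1390, T=0.405, ωT=1.221764, cosh=1.843938, sinh=1.549228; start (x,ẋ)=(-0.028500, -0.100900) → end (x,ẋ)=(0.012938, 0.330375)
phase 2: p=0.1083, T=0.424, ωT=1.279081, cosh=1.935814, sinh=1.657521; start (x,ẋ)=(0.012938, 0.330375) → end (x,ẋ)=(0.105221, 0.162710)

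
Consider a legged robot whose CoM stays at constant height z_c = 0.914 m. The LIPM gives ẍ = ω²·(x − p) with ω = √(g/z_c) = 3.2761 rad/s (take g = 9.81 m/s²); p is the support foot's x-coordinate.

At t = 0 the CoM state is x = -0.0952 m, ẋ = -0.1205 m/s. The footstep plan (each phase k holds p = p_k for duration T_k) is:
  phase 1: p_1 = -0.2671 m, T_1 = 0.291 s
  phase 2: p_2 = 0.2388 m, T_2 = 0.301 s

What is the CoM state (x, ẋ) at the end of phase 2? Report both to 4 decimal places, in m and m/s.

phase 1: p=-0.2671, T=0.291, ωT=0.953345, cosh=1.489912, sinh=1.104462; start (x,ẋ)=(-0.095200, -0.120500) → end (x,ẋ)=(-0.051608, 0.442456)
phase 2: p=0.2388, T=0.301, ωT=0.986106, cosh=1.526901, sinh=1.153875; start (x,ẋ)=(-0.051608, 0.442456) → end (x,ẋ)=(-0.048787, -0.422216)

x = -0.0488, ẋ = -0.4222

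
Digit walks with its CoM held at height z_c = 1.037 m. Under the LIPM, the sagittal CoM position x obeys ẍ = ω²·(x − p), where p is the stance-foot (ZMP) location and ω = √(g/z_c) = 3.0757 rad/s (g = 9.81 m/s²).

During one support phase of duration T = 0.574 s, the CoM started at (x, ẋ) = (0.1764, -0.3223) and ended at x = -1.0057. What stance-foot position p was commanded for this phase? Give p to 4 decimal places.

p = 0.6171

ωT = 3.0757·0.574 = 1.765452; cosh(ωT) = 3.007661, sinh(ωT) = 2.836551
x(T) = p + (x₀−p)·cosh(ωT) + (ẋ₀/ω)·sinh(ωT) ⇒ p·(1 − cosh) = x(T) − x₀·cosh − (ẋ₀/ω)·sinh
numerator   = -1.0057 − (0.1764)·3.007661 − (-0.3223/3.0757)·2.836551 = -1.239012
denominator = 1 − 3.007661 = -2.007661
p = -1.239012 / -2.007661 = 0.6171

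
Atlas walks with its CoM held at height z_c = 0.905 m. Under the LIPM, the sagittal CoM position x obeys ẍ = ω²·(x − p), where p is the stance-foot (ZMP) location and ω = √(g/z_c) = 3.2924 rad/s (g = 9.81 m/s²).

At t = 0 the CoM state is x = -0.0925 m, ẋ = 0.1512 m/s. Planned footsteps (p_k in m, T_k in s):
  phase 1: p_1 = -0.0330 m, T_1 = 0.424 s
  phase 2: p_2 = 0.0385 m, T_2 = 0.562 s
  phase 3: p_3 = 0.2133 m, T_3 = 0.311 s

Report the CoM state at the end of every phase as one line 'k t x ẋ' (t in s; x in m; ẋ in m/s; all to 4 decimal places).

1 0.4240 -0.0735 -0.0473
2 0.9860 -0.3710 -1.2978
3 1.2970 -1.1830 -4.3723

phase 1: p=-0.0330, T=0.424, ωT=1.395978, cosh=2.143256, sinh=1.895665; start (x,ẋ)=(-0.092500, 0.151200) → end (x,ẋ)=(-0.073467, -0.047296)
phase 2: p=0.0385, T=0.562, ωT=1.850329, cosh=3.259548, sinh=3.102363; start (x,ẋ)=(-0.073467, -0.047296) → end (x,ẋ)=(-0.371029, -1.297823)
phase 3: p=0.2133, T=0.311, ωT=1.023936, cosh=1.571655, sinh=1.212477; start (x,ẋ)=(-0.371029, -1.297823) → end (x,ẋ)=(-1.183008, -4.372350)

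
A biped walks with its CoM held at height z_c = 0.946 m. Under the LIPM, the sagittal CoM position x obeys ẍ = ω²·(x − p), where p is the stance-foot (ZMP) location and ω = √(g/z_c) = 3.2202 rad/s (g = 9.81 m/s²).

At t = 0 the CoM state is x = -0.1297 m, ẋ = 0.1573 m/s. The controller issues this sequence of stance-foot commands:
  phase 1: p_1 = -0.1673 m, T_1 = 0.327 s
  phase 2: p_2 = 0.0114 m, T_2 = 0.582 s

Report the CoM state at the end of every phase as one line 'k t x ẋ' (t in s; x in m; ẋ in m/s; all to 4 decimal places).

1 0.3270 -0.0454 0.4053
2 0.9090 0.2224 0.7698

phase 1: p=-0.1673, T=0.327, ωT=1.053005, cosh=1.607570, sinh=1.258682; start (x,ẋ)=(-0.129700, 0.157300) → end (x,ẋ)=(-0.045371, 0.405271)
phase 2: p=0.0114, T=0.582, ωT=1.874156, cosh=3.334402, sinh=3.180918; start (x,ẋ)=(-0.045371, 0.405271) → end (x,ẋ)=(0.222429, 0.769818)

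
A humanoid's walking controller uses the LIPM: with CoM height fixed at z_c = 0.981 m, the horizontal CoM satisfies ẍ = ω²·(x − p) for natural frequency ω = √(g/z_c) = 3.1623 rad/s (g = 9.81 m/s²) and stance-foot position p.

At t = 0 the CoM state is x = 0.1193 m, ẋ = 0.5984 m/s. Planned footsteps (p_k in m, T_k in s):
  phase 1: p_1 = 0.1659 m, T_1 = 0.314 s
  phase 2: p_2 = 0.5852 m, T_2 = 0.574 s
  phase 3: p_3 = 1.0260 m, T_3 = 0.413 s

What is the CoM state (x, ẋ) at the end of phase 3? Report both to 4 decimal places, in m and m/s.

x = -0.2475, ẋ = -3.5788

phase 1: p=0.1659, T=0.314, ωT=0.992962, cosh=1.534848, sinh=1.164370; start (x,ẋ)=(0.119300, 0.598400) → end (x,ẋ)=(0.314709, 0.746868)
phase 2: p=0.5852, T=0.574, ωT=1.815160, cosh=3.152436, sinh=2.989624; start (x,ẋ)=(0.314709, 0.746868) → end (x,ẋ)=(0.438580, -0.202792)
phase 3: p=1.0260, T=0.413, ωT=1.306030, cosh=1.981191, sinh=1.710298; start (x,ẋ)=(0.438580, -0.202792) → end (x,ẋ)=(-0.247469, -3.578815)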